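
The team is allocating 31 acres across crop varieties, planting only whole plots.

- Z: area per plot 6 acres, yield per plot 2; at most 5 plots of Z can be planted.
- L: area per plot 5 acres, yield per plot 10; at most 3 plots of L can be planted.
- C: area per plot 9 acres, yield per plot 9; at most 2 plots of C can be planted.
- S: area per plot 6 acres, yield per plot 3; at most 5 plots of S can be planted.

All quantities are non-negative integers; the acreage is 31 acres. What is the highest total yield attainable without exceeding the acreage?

42

Take 3×L, 1×C, and 1×S: area 30 ≤ 31, yield 3·10 + 1·9 + 1·3 = 42.
L has the best ratio (10/5) and is taken to its limit of 3; remaining capacity is filled optimally with the others.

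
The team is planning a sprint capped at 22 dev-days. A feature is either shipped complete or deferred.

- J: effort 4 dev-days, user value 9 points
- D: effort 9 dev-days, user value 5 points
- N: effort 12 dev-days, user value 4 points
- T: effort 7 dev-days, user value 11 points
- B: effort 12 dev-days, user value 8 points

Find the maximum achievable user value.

Allowing fractional choices, the relaxed optimum would be about 27.3, but features are indivisible.
J + D + T: effort 4 + 9 + 7 = 20 ≤ 22, user value 9 + 5 + 11 = 25.
T + B: effort 7 + 12 = 19 ≤ 22, user value 11 + 8 = 19.
J + T: effort 4 + 7 = 11 ≤ 22, user value 9 + 11 = 20.
Best is J, D, and T with total user value 25.

25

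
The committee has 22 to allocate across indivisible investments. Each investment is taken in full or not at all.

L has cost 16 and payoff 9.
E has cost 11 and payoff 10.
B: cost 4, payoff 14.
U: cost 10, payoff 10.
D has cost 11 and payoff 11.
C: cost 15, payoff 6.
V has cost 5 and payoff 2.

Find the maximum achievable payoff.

B + D + V: cost 4 + 11 + 5 = 20 ≤ 22, payoff 14 + 11 + 2 = 27.
B + U + V: cost 4 + 10 + 5 = 19 ≤ 22, payoff 14 + 10 + 2 = 26.
E + B + V: cost 11 + 4 + 5 = 20 ≤ 22, payoff 10 + 14 + 2 = 26.
Best is B, D, and V with total payoff 27.

27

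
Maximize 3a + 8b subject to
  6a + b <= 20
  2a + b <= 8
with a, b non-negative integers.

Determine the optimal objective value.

(a,b)=(0,8): 6·0+1·8=8≤20, 2·0+1·8=8≤8, objective 64.
(a,b)=(0,7): 6·0+1·7=7≤20, 2·0+1·7=7≤8, objective 56.
Maximum is 64 at (a,b)=(0,8).

64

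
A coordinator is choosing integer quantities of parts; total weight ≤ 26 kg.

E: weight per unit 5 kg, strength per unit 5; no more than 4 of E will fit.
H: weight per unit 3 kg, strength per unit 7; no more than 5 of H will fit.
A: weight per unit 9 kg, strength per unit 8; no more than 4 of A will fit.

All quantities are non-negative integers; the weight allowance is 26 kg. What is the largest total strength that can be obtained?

45

This is a bounded integer knapsack.
5×H and 1×A: weight 24 ≤ 26, strength 5·7 + 1·8 = 43.
2×E and 5×H: weight 25 ≤ 26, strength 2·5 + 5·7 = 45.
Best is 45.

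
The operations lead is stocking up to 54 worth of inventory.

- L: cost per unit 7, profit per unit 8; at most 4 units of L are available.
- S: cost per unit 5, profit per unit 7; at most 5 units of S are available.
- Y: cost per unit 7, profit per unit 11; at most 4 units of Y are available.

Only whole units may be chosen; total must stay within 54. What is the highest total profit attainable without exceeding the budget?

This is a bounded integer knapsack.
1×L, 5×S, and 3×Y: cost 53 ≤ 54, profit 1·8 + 5·7 + 3·11 = 76.
5×S and 4×Y: cost 53 ≤ 54, profit 5·7 + 4·11 = 79.
Best is 79.

79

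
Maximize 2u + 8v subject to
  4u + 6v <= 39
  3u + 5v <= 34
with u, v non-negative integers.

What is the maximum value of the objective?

48

The continuous relaxation peaks at (0, 6.5) with value 52.00; rounding to a feasible lattice point costs some objective.
(u,v)=(0,6): 4·0+6·6=36≤39, 3·0+5·6=30≤34, objective 48.
(u,v)=(1,5): 4·1+6·5=34≤39, 3·1+5·5=28≤34, objective 42.
Maximum is 48 at (u,v)=(0,6).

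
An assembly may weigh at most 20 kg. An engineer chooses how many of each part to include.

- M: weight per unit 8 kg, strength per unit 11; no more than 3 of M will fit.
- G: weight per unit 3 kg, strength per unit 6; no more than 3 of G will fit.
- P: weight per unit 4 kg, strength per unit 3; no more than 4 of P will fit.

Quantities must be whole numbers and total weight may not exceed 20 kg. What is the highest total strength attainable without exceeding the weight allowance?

29

2×M and 1×G: weight 19 ≤ 20, strength 2·11 + 1·6 = 28.
1×M and 3×G: weight 17 ≤ 20, strength 1·11 + 3·6 = 29.
Best is 29.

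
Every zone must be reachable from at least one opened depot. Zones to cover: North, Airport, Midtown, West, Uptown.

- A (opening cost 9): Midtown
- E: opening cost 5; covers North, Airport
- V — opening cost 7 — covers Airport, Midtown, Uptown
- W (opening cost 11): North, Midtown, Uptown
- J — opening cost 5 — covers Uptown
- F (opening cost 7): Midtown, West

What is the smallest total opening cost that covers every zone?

17

The greedy cost-per-new-zone heuristic would pick V, E, and F for 19, but a cheaper cover exists.
Choose E, J, and F: together they cover North, Airport, Midtown, West, Uptown — every zone.
Total opening cost: 5 + 5 + 7 = 17.
No cover costs less than 17.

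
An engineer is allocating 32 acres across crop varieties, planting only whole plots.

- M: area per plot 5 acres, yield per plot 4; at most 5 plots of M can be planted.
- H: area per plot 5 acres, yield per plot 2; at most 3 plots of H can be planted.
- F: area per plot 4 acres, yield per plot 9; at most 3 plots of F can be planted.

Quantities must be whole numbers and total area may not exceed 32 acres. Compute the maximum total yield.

This is a bounded integer knapsack.
F has the best ratio (9/4); taking only F gives at most 3×9 = 27 (stopped by the supply cap of 3).
Mixing does better — 4×M and 3×F: area 32 ≤ 32, yield 4·4 + 3·9 = 43.

43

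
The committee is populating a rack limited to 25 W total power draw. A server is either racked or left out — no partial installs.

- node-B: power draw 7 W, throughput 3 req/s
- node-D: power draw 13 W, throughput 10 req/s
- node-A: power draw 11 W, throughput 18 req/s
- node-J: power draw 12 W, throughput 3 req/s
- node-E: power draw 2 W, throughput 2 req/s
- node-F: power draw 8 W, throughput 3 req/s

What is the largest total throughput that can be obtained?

node-B + node-A + node-E: power draw 7 + 11 + 2 = 20 ≤ 25, throughput 3 + 18 + 2 = 23.
node-D + node-A: power draw 13 + 11 = 24 ≤ 25, throughput 10 + 18 = 28.
Best is node-D and node-A with total throughput 28.

28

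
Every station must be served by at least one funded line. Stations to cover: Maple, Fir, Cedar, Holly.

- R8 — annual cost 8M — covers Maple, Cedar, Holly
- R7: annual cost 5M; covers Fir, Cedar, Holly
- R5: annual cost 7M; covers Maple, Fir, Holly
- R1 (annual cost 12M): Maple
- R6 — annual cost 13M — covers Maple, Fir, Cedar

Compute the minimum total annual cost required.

Choose R7 and R5: together they cover Maple, Fir, Cedar, Holly — every station.
Total annual cost: 5 + 7 = 12.
No cover costs less than 12.

12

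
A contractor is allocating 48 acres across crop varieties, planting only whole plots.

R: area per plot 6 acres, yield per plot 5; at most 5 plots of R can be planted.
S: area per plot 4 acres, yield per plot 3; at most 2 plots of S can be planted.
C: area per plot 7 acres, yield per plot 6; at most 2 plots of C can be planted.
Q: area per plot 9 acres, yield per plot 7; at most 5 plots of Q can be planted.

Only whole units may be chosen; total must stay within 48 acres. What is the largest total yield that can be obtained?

40

C has the best ratio (6/7); taking only C gives at most 2×6 = 12 (stopped by the supply cap of 2).
Mixing does better — 5×R, 1×S, and 2×C: area 48 ≤ 48, yield 5·5 + 1·3 + 2·6 = 40.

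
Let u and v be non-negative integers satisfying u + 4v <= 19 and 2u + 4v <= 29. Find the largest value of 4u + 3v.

(u,v)=(14,0): 1·14+4·0=14≤19, 2·14+4·0=28≤29, objective 56.
(u,v)=(13,0): 1·13+4·0=13≤19, 2·13+4·0=26≤29, objective 52.
No feasible integer point exceeds 56.

56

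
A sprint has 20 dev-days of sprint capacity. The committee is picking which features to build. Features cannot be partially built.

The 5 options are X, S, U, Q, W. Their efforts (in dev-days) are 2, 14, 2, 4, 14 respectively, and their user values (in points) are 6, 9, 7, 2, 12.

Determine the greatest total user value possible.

25

Allowing fractional choices, the relaxed optimum would be about 26.3, but features are indivisible.
X + U + W: effort 2 + 2 + 14 = 18 ≤ 20, user value 6 + 7 + 12 = 25.
U + Q + W: effort 2 + 4 + 14 = 20 ≤ 20, user value 7 + 2 + 12 = 21.
X + S + U: effort 2 + 14 + 2 = 18 ≤ 20, user value 6 + 9 + 7 = 22.
Best is X, U, and W with total user value 25.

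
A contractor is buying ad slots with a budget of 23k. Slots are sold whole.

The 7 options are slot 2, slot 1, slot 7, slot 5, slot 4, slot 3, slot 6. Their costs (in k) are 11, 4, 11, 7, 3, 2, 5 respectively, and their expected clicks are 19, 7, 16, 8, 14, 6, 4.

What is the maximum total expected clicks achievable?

47

Take slot 2, slot 5, slot 4, and slot 3: cost 11 + 7 + 3 + 2 = 23 ≤ 23, expected clicks 19 + 8 + 14 + 6 = 47.
No other feasible combination does better.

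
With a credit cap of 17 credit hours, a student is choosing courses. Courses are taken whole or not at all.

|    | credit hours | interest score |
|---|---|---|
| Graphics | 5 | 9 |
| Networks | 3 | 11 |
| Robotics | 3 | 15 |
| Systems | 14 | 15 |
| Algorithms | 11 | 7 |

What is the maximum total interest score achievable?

35

Allowing fractional choices, the relaxed optimum would be about 41.4, but courses are indivisible.
Graphics + Networks + Robotics: credit hours 5 + 3 + 3 = 11 ≤ 17, interest score 9 + 11 + 15 = 35.
Networks + Robotics + Algorithms: credit hours 3 + 3 + 11 = 17 ≤ 17, interest score 11 + 15 + 7 = 33.
Robotics + Systems: credit hours 3 + 14 = 17 ≤ 17, interest score 15 + 15 = 30.
Best is Graphics, Networks, and Robotics with total interest score 35.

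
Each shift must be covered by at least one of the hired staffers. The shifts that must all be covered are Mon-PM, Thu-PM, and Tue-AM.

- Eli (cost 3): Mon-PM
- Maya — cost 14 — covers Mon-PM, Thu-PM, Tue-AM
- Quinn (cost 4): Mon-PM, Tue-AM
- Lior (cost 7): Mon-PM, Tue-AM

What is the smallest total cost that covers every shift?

14

Maya alone covers Mon-PM, Thu-PM, Tue-AM — every shift.
Total cost: 14.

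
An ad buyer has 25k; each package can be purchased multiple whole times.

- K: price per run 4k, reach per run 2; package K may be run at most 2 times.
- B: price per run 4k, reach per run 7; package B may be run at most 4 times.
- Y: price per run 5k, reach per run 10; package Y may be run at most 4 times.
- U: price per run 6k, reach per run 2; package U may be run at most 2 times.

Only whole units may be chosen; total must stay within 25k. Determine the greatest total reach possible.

47

Take 1×B and 4×Y: price 24 ≤ 25, reach 1·7 + 4·10 = 47.
Y has the best ratio (10/5) and is taken to its limit of 4; remaining capacity is filled optimally with the others.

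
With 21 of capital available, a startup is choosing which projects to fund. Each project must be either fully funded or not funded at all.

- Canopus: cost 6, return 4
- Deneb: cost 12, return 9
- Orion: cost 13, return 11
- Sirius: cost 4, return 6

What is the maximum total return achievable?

Take Orion and Sirius: cost 13 + 4 = 17 ≤ 21, return 11 + 6 = 17.
No other feasible combination does better.

17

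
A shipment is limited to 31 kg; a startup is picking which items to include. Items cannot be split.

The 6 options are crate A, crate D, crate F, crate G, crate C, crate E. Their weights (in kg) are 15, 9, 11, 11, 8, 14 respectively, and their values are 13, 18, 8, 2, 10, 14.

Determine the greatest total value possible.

42

crate D + crate F + crate C: weight 9 + 11 + 8 = 28 ≤ 31, value 18 + 8 + 10 = 36.
crate D + crate C + crate E: weight 9 + 8 + 14 = 31 ≤ 31, value 18 + 10 + 14 = 42.
crate D + crate E: weight 9 + 14 = 23 ≤ 31, value 18 + 14 = 32.
Best is crate D, crate C, and crate E with total value 42.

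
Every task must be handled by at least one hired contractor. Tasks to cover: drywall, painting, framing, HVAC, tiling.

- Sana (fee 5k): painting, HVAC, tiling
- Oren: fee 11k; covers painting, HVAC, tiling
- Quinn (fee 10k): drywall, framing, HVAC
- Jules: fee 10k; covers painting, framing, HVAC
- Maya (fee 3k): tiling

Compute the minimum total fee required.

15

Choose Sana and Quinn: together they cover drywall, painting, framing, HVAC, tiling — every task.
Total fee: 5 + 10 = 15.
No cover costs less than 15.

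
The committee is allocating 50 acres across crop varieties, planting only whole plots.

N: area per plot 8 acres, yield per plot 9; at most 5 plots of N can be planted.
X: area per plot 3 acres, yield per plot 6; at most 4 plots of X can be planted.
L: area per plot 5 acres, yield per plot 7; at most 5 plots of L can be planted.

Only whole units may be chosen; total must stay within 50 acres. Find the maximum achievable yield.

This is a bounded integer knapsack.
X has the best ratio (6/3); taking only X gives at most 4×6 = 24 (stopped by the supply cap of 4).
Mixing does better — 2×N, 3×X, and 5×L: area 50 ≤ 50, yield 2·9 + 3·6 + 5·7 = 71.

71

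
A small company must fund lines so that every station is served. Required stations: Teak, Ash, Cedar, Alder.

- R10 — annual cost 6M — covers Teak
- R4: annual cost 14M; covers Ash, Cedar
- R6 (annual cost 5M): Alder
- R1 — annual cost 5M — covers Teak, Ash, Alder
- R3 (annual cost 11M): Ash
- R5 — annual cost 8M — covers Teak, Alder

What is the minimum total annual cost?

This is an integer covering problem.
Choose R4 and R1: together they cover Teak, Ash, Cedar, Alder — every station.
Total annual cost: 14 + 5 = 19.
No cover costs less than 19.

19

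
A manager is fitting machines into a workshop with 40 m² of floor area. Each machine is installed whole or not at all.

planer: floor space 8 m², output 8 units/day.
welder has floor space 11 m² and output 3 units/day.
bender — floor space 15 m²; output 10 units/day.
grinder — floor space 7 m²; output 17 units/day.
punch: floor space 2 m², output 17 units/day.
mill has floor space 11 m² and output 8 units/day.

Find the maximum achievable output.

This is a 0-1 knapsack instance.
Allowing fractional choices, the relaxed optimum would be about 58.0, but machines are indivisible.
planer + bender + grinder + punch: floor space 8 + 15 + 7 + 2 = 32 ≤ 40, output 8 + 10 + 17 + 17 = 52.
planer + welder + grinder + punch + mill: floor space 8 + 11 + 7 + 2 + 11 = 39 ≤ 40, output 8 + 3 + 17 + 17 + 8 = 53.
Best is planer, welder, grinder, punch, and mill with total output 53.

53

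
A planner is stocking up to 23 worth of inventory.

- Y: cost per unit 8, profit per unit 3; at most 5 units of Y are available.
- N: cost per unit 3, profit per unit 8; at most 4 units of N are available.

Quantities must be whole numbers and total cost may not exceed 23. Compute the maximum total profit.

35

This is a bounded integer knapsack.
Take 1×Y and 4×N: cost 20 ≤ 23, profit 1·3 + 4·8 = 35.
N has the best ratio (8/3) and is taken to its limit of 4; remaining capacity is filled optimally with the others.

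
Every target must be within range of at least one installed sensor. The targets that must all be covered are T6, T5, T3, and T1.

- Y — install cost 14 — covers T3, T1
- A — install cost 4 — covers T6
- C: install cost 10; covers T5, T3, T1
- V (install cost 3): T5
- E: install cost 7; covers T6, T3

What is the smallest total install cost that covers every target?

14

The greedy cost-per-new-target heuristic would pick V, E, and C for 20, but a cheaper cover exists.
Choose A and C: together they cover T6, T5, T3, T1 — every target.
Total install cost: 4 + 10 = 14.
No cover costs less than 14.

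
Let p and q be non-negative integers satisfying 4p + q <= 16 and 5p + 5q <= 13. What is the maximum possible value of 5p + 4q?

10

(p,q)=(2,0): 4·2+1·0=8≤16, 5·2+5·0=10≤13, objective 10.
(p,q)=(1,1): 4·1+1·1=5≤16, 5·1+5·1=10≤13, objective 9.
(p,q)=(1,0): 4·1+1·0=4≤16, 5·1+5·0=5≤13, objective 5.
No feasible integer point exceeds 10.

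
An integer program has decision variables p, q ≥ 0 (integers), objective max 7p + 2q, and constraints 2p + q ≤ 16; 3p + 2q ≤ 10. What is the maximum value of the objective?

21

Relaxing integrality, the LP optimum is 23.33 at (p,q) = (3.33, 0), which is not an integer point.
(p,q)=(3,0): 2·3+1·0=6≤16, 3·3+2·0=9≤10, objective 21.
(p,q)=(2,1): 2·2+1·1=5≤16, 3·2+2·1=8≤10, objective 16.
(p,q)=(2,0): 2·2+1·0=4≤16, 3·2+2·0=6≤10, objective 14.
The best lattice point is (3,0), giving 21.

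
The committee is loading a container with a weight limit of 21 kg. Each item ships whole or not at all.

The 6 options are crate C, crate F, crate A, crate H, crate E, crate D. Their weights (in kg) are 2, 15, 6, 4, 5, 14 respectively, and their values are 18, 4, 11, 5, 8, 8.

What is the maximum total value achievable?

Take crate C, crate A, crate H, and crate E: weight 2 + 6 + 4 + 5 = 17 ≤ 21, value 18 + 11 + 5 + 8 = 42.
No other feasible combination does better.

42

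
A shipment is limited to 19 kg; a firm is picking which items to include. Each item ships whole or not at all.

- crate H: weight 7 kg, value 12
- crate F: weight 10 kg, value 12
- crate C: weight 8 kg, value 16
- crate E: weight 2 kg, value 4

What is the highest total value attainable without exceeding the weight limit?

32

crate H + crate C + crate E: weight 7 + 8 + 2 = 17 ≤ 19, value 12 + 16 + 4 = 32.
crate F + crate C: weight 10 + 8 = 18 ≤ 19, value 12 + 16 = 28.
crate H + crate C: weight 7 + 8 = 15 ≤ 19, value 12 + 16 = 28.
Best is crate H, crate C, and crate E with total value 32.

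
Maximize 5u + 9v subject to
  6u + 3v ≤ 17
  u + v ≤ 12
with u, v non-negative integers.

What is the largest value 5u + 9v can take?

45

The continuous relaxation peaks at (0, 5.67) with value 51.00; rounding to a feasible lattice point costs some objective.
(u,v)=(0,5): 6·0+3·5=15≤17, 1·0+1·5=5≤12, objective 45.
(u,v)=(0,4): 6·0+3·4=12≤17, 1·0+1·4=4≤12, objective 36.
The best lattice point is (0,5), giving 45.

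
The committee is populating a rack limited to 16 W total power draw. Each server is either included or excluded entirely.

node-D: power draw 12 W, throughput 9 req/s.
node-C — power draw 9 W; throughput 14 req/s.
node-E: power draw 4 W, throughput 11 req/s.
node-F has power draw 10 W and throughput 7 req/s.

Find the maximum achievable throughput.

25

Treat it as a binary knapsack problem.
Allowing fractional choices, the relaxed optimum would be about 27.2, but servers are indivisible.
node-E + node-F: power draw 4 + 10 = 14 ≤ 16, throughput 11 + 7 = 18.
node-C + node-E: power draw 9 + 4 = 13 ≤ 16, throughput 14 + 11 = 25.
node-D + node-E: power draw 12 + 4 = 16 ≤ 16, throughput 9 + 11 = 20.
Best is node-C and node-E with total throughput 25.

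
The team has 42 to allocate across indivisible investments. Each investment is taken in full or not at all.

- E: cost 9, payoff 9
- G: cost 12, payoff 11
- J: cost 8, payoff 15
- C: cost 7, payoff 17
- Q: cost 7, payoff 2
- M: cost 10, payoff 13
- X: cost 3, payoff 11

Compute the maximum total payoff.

Allowing fractional choices, the relaxed optimum would be about 69.6, but investments are indivisible.
E + G + J + C + X: cost 9 + 12 + 8 + 7 + 3 = 39 ≤ 42, payoff 9 + 11 + 15 + 17 + 11 = 63.
E + J + C + M + X: cost 9 + 8 + 7 + 10 + 3 = 37 ≤ 42, payoff 9 + 15 + 17 + 13 + 11 = 65.
G + J + C + M + X: cost 12 + 8 + 7 + 10 + 3 = 40 ≤ 42, payoff 11 + 15 + 17 + 13 + 11 = 67.
Best is G, J, C, M, and X with total payoff 67.

67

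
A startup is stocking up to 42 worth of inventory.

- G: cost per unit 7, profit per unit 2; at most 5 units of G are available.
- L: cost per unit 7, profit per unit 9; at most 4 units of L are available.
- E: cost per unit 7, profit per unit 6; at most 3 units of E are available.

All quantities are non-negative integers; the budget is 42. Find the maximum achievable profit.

48

This is a bounded integer knapsack.
L has the best ratio (9/7); taking only L gives at most 4×9 = 36 (stopped by the supply cap of 4).
Mixing does better — 4×L and 2×E: cost 42 ≤ 42, profit 4·9 + 2·6 = 48.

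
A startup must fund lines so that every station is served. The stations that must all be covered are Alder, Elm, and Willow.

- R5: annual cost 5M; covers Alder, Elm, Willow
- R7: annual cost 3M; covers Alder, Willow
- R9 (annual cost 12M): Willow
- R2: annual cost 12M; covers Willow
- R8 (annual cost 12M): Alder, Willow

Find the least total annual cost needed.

5

The greedy cost-per-new-station heuristic would pick R7 and R5 for 8, but a cheaper cover exists.
R5 alone covers Alder, Elm, Willow — every station.
Total annual cost: 5.
No cover costs less than 5.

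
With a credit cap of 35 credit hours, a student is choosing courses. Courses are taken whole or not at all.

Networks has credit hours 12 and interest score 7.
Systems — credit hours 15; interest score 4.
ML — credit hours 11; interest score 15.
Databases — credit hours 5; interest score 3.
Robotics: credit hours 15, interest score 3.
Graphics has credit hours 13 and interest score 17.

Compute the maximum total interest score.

35

ML + Graphics: credit hours 11 + 13 = 24 ≤ 35, interest score 15 + 17 = 32.
ML + Databases + Graphics: credit hours 11 + 5 + 13 = 29 ≤ 35, interest score 15 + 3 + 17 = 35.
Best is ML, Databases, and Graphics with total interest score 35.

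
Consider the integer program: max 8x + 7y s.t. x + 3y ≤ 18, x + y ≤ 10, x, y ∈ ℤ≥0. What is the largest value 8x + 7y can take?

80

(x,y)=(10,0): 1·10+3·0=10≤18, 1·10+1·0=10≤10, objective 80.
(x,y)=(9,1): 1·9+3·1=12≤18, 1·9+1·1=10≤10, objective 79.
(x,y)=(9,0): 1·9+3·0=9≤18, 1·9+1·0=9≤10, objective 72.
Maximum is 80 at (x,y)=(10,0).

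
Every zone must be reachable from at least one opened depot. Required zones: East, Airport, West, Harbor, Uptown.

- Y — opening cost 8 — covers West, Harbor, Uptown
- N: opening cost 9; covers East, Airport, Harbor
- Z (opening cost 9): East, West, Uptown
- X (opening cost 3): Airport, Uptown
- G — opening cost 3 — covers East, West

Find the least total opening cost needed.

14

Choose Y, X, and G: together they cover East, Airport, West, Harbor, Uptown — every zone.
Total opening cost: 8 + 3 + 3 = 14.
No cover costs less than 14.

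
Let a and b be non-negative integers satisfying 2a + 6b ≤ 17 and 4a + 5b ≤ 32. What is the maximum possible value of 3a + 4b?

24

(a,b)=(8,0) is feasible, giving 24.
(a,b)=(7,0) is feasible, giving 21.
(a,b)=(6,0) is feasible, giving 18.
The best lattice point is (8,0), giving 24.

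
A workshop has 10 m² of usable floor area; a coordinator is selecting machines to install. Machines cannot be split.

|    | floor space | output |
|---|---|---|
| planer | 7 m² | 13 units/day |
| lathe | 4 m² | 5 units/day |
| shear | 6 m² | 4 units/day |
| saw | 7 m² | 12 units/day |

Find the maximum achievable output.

13

Take planer: floor space 7 ≤ 10, output 13.
No other feasible combination does better.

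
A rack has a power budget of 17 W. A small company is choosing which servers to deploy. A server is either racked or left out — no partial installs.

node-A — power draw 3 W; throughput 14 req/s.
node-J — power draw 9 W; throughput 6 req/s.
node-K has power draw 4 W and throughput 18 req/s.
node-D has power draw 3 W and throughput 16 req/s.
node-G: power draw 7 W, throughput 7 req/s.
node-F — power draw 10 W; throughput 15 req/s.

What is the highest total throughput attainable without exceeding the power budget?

node-A + node-K + node-D: power draw 3 + 4 + 3 = 10 ≤ 17, throughput 14 + 18 + 16 = 48.
node-A + node-K + node-D + node-G: power draw 3 + 4 + 3 + 7 = 17 ≤ 17, throughput 14 + 18 + 16 + 7 = 55.
node-K + node-D + node-F: power draw 4 + 3 + 10 = 17 ≤ 17, throughput 18 + 16 + 15 = 49.
Best is node-A, node-K, node-D, and node-G with total throughput 55.

55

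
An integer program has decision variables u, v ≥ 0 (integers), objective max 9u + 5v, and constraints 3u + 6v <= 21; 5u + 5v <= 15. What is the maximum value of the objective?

27

(u,v)=(3,0) is feasible, giving 27.
(u,v)=(2,1) is feasible, giving 23.
(u,v)=(2,0) is feasible, giving 18.
Maximum is 27 at (u,v)=(3,0).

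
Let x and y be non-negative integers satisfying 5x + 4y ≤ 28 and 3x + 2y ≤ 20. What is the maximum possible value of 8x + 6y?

The continuous relaxation peaks at (5.6, 0) with value 44.80; rounding to a feasible lattice point costs some objective.
(x,y)=(4,2): 5·4+4·2=28≤28, 3·4+2·2=16≤20, objective 44.
(x,y)=(3,3): 5·3+4·3=27≤28, 3·3+2·3=15≤20, objective 42.
(x,y)=(5,0): 5·5+4·0=25≤28, 3·5+2·0=15≤20, objective 40.
The best lattice point is (4,2), giving 44.

44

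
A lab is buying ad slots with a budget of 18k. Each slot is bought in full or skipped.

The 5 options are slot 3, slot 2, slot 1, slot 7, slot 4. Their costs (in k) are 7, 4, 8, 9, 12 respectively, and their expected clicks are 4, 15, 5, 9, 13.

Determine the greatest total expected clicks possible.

28

This is a 0-1 knapsack instance.
slot 2 + slot 7: cost 4 + 9 = 13 ≤ 18, expected clicks 15 + 9 = 24.
slot 2 + slot 4: cost 4 + 12 = 16 ≤ 18, expected clicks 15 + 13 = 28.
Best is slot 2 and slot 4 with total expected clicks 28.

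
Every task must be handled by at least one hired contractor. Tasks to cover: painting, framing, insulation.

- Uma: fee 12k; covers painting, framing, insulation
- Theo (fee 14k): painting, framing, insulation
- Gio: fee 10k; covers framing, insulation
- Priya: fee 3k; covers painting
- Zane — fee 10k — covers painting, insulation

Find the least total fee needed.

12

This is an integer covering problem.
The greedy cost-per-new-task heuristic would pick Priya and Gio for 13, but a cheaper cover exists.
Uma alone covers painting, framing, insulation — every task.
Total fee: 12.
No cover costs less than 12.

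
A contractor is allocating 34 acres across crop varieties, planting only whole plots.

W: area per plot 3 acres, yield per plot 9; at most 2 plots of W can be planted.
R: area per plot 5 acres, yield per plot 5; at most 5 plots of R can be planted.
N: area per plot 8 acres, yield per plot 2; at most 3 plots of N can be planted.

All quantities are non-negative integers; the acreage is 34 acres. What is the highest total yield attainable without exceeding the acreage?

This is a bounded integer knapsack.
W has the best ratio (9/3); taking only W gives at most 2×9 = 18 (stopped by the supply cap of 2).
Mixing does better — 2×W and 5×R: area 31 ≤ 34, yield 2·9 + 5·5 = 43.

43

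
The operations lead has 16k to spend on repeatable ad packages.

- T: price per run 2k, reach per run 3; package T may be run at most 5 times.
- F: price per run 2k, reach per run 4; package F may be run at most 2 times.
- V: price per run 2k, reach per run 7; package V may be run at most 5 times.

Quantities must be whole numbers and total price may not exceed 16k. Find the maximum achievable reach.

46

V has the best ratio (7/2); taking only V gives at most 5×7 = 35 (stopped by the supply cap of 5).
Mixing does better — 1×T, 2×F, and 5×V: price 16 ≤ 16, reach 1·3 + 2·4 + 5·7 = 46.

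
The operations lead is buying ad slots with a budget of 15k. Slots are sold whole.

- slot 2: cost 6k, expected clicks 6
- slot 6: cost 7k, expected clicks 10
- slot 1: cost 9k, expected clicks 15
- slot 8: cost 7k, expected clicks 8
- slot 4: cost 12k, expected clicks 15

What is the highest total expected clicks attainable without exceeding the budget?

Take slot 2 and slot 1: cost 6 + 9 = 15 ≤ 15, expected clicks 6 + 15 = 21.
No other feasible combination does better.

21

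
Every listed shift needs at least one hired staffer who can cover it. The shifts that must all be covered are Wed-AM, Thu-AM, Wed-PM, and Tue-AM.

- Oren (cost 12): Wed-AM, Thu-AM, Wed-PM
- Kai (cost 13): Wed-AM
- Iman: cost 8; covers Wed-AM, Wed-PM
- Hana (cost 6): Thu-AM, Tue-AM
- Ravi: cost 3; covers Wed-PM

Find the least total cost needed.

14

This is an integer covering problem.
Choose Iman and Hana: together they cover Wed-AM, Thu-AM, Wed-PM, Tue-AM — every shift.
Total cost: 8 + 6 = 14.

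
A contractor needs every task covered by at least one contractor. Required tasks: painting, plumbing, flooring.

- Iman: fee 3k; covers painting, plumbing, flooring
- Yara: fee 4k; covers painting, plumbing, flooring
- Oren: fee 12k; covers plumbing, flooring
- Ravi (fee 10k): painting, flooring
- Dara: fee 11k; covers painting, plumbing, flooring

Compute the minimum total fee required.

Iman alone covers painting, plumbing, flooring — every task.
Total fee: 3.

3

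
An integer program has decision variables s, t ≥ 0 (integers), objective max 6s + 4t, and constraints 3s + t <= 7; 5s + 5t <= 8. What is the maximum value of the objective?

6

(s,t)=(1,0): 3·1+1·0=3≤7, 5·1+5·0=5≤8, objective 6.
(s,t)=(0,1): 3·0+1·1=1≤7, 5·0+5·1=5≤8, objective 4.
(s,t)=(0,0): 3·0+1·0=0≤7, 5·0+5·0=0≤8, objective 0.
The best lattice point is (1,0), giving 6.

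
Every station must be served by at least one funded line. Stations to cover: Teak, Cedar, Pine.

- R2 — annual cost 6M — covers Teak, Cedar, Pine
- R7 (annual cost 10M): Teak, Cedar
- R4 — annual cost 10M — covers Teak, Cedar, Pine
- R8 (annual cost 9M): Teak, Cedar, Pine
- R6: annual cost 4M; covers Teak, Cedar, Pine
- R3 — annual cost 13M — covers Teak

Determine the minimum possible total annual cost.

4

R6 alone covers Teak, Cedar, Pine — every station.
Total annual cost: 4.
No cover costs less than 4.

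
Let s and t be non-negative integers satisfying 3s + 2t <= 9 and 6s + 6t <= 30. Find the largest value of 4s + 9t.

Relaxing integrality, the LP optimum is 40.50 at (s,t) = (0, 4.5), which is not an integer point.
(s,t)=(0,4): 3·0+2·4=8≤9, 6·0+6·4=24≤30, objective 36.
(s,t)=(1,3): 3·1+2·3=9≤9, 6·1+6·3=24≤30, objective 31.
The best lattice point is (0,4), giving 36.

36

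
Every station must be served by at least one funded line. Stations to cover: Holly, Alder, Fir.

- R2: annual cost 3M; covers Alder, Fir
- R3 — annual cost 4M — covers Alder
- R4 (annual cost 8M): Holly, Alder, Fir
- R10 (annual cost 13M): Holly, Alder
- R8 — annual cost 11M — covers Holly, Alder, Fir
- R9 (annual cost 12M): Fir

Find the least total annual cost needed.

This is an integer covering problem.
The greedy cost-per-new-station heuristic would pick R2 and R4 for 11, but a cheaper cover exists.
R4 alone covers Holly, Alder, Fir — every station.
Total annual cost: 8.
No cover costs less than 8.

8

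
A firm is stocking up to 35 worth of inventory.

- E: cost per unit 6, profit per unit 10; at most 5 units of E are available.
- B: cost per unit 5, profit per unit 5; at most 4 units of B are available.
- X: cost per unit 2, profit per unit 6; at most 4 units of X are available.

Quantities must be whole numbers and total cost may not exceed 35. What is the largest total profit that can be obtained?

64

This is a bounded integer knapsack.
Take 4×E and 4×X: cost 32 ≤ 35, profit 4·10 + 4·6 = 64.
X has the best ratio (6/2) and is taken to its limit of 4; remaining capacity is filled optimally with the others.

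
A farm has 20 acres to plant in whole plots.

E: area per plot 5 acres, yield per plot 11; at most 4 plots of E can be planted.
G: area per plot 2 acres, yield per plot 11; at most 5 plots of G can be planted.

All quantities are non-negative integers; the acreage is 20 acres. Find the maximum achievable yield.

77

G has the best ratio (11/2); taking only G gives at most 5×11 = 55 (stopped by the supply cap of 5).
Mixing does better — 2×E and 5×G: area 20 ≤ 20, yield 2·11 + 5·11 = 77.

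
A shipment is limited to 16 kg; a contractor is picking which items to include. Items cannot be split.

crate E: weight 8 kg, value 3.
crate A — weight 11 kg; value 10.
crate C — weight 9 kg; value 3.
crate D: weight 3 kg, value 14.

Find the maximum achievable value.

crate A + crate D: weight 11 + 3 = 14 ≤ 16, value 10 + 14 = 24.
crate E + crate D: weight 8 + 3 = 11 ≤ 16, value 3 + 14 = 17.
crate C + crate D: weight 9 + 3 = 12 ≤ 16, value 3 + 14 = 17.
Best is crate A and crate D with total value 24.

24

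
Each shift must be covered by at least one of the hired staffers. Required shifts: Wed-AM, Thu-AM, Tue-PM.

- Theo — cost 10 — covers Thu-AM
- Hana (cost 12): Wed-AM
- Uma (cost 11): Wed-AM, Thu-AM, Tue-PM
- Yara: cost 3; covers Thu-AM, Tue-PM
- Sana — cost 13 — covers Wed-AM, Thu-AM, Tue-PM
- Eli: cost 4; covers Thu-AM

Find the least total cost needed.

Uma alone covers Wed-AM, Thu-AM, Tue-PM — every shift.
Total cost: 11.

11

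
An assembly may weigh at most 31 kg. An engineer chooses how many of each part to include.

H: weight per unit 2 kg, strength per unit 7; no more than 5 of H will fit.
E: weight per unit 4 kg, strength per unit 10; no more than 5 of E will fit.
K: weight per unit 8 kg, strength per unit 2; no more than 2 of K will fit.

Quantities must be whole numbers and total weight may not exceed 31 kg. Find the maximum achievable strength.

4×H and 5×E: weight 28 ≤ 31, strength 4·7 + 5·10 = 78.
5×H and 5×E: weight 30 ≤ 31, strength 5·7 + 5·10 = 85.
Best is 85.

85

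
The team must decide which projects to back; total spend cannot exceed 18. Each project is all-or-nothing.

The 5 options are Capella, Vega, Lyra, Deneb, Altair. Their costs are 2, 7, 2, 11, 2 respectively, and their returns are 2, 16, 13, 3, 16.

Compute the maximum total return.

Allowing fractional choices, the relaxed optimum would be about 48.4, but projects are indivisible.
Capella + Vega + Altair: cost 2 + 7 + 2 = 11 ≤ 18, return 2 + 16 + 16 = 34.
Capella + Vega + Lyra + Altair: cost 2 + 7 + 2 + 2 = 13 ≤ 18, return 2 + 16 + 13 + 16 = 47.
Vega + Lyra + Altair: cost 7 + 2 + 2 = 11 ≤ 18, return 16 + 13 + 16 = 45.
Best is Capella, Vega, Lyra, and Altair with total return 47.

47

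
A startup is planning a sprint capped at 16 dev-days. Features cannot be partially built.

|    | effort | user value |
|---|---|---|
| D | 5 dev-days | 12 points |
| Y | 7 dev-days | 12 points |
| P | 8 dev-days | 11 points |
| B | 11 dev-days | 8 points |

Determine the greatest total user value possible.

24

Take D and Y: effort 5 + 7 = 12 ≤ 16, user value 12 + 12 = 24.
No other feasible combination does better.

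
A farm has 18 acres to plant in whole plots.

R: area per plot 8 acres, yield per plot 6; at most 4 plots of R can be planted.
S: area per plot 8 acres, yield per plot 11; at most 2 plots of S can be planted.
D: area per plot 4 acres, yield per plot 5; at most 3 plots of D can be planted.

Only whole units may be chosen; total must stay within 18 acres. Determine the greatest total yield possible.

2×S: area 16 ≤ 18, yield 2·11 = 22.
1×S and 2×D: area 16 ≤ 18, yield 1·11 + 2·5 = 21.
Best is 22.

22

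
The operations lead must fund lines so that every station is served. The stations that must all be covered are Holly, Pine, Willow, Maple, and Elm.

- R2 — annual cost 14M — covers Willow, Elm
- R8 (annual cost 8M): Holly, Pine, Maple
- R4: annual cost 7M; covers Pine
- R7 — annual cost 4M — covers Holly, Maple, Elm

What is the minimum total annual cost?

22

The greedy cost-per-new-station heuristic would pick R7, R4, and R2 for 25, but a cheaper cover exists.
Choose R2 and R8: together they cover Holly, Pine, Willow, Maple, Elm — every station.
Total annual cost: 14 + 8 = 22.
No cover costs less than 22.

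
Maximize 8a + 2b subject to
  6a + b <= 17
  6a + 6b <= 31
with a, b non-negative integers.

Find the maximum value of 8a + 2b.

22

(a,b)=(2,3): 6·2+1·3=15≤17, 6·2+6·3=30≤31, objective 22.
(a,b)=(2,2): 6·2+1·2=14≤17, 6·2+6·2=24≤31, objective 20.
The best lattice point is (2,3), giving 22.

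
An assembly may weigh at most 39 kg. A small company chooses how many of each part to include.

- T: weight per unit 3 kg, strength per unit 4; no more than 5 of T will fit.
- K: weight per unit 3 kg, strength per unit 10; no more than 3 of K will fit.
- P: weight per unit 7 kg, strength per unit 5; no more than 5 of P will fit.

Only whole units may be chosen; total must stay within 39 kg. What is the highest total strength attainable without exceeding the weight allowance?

60

This is a bounded integer knapsack.
Take 5×T, 3×K, and 2×P: weight 38 ≤ 39, strength 5·4 + 3·10 + 2·5 = 60.
K has the best ratio (10/3) and is taken to its limit of 3; remaining capacity is filled optimally with the others.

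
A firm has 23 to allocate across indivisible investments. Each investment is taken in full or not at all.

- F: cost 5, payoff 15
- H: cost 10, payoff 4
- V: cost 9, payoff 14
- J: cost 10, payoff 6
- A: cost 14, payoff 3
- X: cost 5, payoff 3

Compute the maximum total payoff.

F + V: cost 5 + 9 = 14 ≤ 23, payoff 15 + 14 = 29.
F + V + X: cost 5 + 9 + 5 = 19 ≤ 23, payoff 15 + 14 + 3 = 32.
F + J + X: cost 5 + 10 + 5 = 20 ≤ 23, payoff 15 + 6 + 3 = 24.
Best is F, V, and X with total payoff 32.

32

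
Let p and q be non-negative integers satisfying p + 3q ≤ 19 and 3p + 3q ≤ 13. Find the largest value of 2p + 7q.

28

(p,q)=(0,4) is feasible, giving 28.
(p,q)=(1,3) is feasible, giving 23.
The best lattice point is (0,4), giving 28.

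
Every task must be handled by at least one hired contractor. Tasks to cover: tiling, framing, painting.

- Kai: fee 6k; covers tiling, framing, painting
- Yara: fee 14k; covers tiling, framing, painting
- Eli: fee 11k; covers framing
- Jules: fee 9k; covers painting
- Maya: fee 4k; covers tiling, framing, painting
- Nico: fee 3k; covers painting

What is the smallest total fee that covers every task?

Maya alone covers tiling, framing, painting — every task.
Total fee: 4.
No cover costs less than 4.

4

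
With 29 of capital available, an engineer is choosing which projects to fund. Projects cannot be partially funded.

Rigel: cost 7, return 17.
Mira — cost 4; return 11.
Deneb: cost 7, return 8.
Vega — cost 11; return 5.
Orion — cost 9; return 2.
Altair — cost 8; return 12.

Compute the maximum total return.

48

This is an integer program with binary decision variables.
Allowing fractional choices, the relaxed optimum would be about 49.4, but projects are indivisible.
Rigel + Mira + Deneb + Vega: cost 7 + 4 + 7 + 11 = 29 ≤ 29, return 17 + 11 + 8 + 5 = 41.
Rigel + Mira + Deneb + Altair: cost 7 + 4 + 7 + 8 = 26 ≤ 29, return 17 + 11 + 8 + 12 = 48.
Rigel + Mira + Orion + Altair: cost 7 + 4 + 9 + 8 = 28 ≤ 29, return 17 + 11 + 2 + 12 = 42.
Best is Rigel, Mira, Deneb, and Altair with total return 48.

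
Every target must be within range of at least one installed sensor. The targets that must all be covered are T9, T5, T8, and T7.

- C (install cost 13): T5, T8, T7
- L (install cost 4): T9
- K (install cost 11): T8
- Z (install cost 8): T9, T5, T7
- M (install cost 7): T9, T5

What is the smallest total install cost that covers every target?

The greedy cost-per-new-target heuristic would pick Z and K for 19, but a cheaper cover exists.
Choose C and L: together they cover T9, T5, T8, T7 — every target.
Total install cost: 13 + 4 = 17.
No cover costs less than 17.

17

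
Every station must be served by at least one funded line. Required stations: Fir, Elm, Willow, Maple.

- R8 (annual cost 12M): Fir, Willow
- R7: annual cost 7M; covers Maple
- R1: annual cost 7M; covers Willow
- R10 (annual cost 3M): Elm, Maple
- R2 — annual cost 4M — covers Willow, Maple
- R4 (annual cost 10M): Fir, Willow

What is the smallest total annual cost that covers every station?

The greedy cost-per-new-station heuristic would pick R10, R2, and R4 for 17, but a cheaper cover exists.
Choose R10 and R4: together they cover Fir, Elm, Willow, Maple — every station.
Total annual cost: 3 + 10 = 13.
No cover costs less than 13.

13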